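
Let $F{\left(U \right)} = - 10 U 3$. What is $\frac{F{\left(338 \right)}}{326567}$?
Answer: $- \frac{10140}{326567} \approx -0.03105$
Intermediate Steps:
$F{\left(U \right)} = - 30 U$
$\frac{F{\left(338 \right)}}{326567} = \frac{\left(-30\right) 338}{326567} = \left(-10140\right) \frac{1}{326567} = - \frac{10140}{326567}$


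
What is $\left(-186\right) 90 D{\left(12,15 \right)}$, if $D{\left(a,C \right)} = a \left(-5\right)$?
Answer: $1004400$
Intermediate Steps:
$D{\left(a,C \right)} = - 5 a$
$\left(-186\right) 90 D{\left(12,15 \right)} = \left(-186\right) 90 \left(\left(-5\right) 12\right) = \left(-16740\right) \left(-60\right) = 1004400$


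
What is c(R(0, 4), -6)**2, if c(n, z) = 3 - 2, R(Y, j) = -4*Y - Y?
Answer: 1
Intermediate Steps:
R(Y, j) = -5*Y
c(n, z) = 1
c(R(0, 4), -6)**2 = 1**2 = 1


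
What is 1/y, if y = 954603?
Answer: 1/954603 ≈ 1.0476e-6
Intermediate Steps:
1/y = 1/954603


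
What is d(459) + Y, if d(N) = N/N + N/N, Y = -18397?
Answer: -18395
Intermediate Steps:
d(N) = 2 (d(N) = 1 + 1 = 2)
d(459) + Y = 2 - 18397 = -18395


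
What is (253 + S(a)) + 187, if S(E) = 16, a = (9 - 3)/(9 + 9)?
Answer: 456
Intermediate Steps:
a = ⅓ (a = 6/18 = 6*(1/18) = ⅓ ≈ 0.33333)
(253 + S(a)) + 187 = (253 + 16) + 187 = 269 + 187 = 456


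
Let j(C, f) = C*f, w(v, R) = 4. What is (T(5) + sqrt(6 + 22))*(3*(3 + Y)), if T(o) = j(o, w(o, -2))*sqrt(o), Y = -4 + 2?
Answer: 6*sqrt(7) + 60*sqrt(5) ≈ 150.04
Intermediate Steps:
Y = -2
T(o) = 4*o**(3/2) (T(o) = (o*4)*sqrt(o) = (4*o)*sqrt(o) = 4*o**(3/2))
(T(5) + sqrt(6 + 22))*(3*(3 + Y)) = (4*5**(3/2) + sqrt(6 + 22))*(3*(3 - 2)) = (4*(5*sqrt(5)) + sqrt(28))*(3*1) = (20*sqrt(5) + 2*sqrt(7))*3 = (2*sqrt(7) + 20*sqrt(5))*3 = 6*sqrt(7) + 60*sqrt(5)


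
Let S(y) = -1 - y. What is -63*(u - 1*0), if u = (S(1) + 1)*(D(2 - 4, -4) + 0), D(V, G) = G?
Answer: -252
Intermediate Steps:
u = 4 (u = ((-1 - 1*1) + 1)*(-4 + 0) = ((-1 - 1) + 1)*(-4) = (-2 + 1)*(-4) = -1*(-4) = 4)
-63*(u - 1*0) = -63*(4 - 1*0) = -63*(4 + 0) = -63*4 = -252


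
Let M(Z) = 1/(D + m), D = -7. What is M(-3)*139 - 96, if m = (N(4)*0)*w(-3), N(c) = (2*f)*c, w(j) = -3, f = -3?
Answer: -811/7 ≈ -115.86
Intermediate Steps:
N(c) = -6*c (N(c) = (2*(-3))*c = -6*c)
m = 0 (m = (-6*4*0)*(-3) = -24*0*(-3) = 0*(-3) = 0)
M(Z) = -⅐ (M(Z) = 1/(-7 + 0) = 1/(-7) = -⅐)
M(-3)*139 - 96 = -⅐*139 - 96 = -139/7 - 96 = -811/7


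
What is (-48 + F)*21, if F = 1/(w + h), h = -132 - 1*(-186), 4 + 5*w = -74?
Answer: -64477/64 ≈ -1007.5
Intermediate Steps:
w = -78/5 (w = -⅘ + (⅕)*(-74) = -⅘ - 74/5 = -78/5 ≈ -15.600)
h = 54 (h = -132 + 186 = 54)
F = 5/192 (F = 1/(-78/5 + 54) = 1/(192/5) = 5/192 ≈ 0.026042)
(-48 + F)*21 = (-48 + 5/192)*21 = -9211/192*21 = -64477/64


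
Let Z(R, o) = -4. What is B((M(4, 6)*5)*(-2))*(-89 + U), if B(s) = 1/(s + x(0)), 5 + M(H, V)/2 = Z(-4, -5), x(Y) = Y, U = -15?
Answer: -26/45 ≈ -0.57778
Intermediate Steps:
M(H, V) = -18 (M(H, V) = -10 + 2*(-4) = -10 - 8 = -18)
B(s) = 1/s (B(s) = 1/(s + 0) = 1/s)
B((M(4, 6)*5)*(-2))*(-89 + U) = (-89 - 15)/((-18*5*(-2))) = -104/(-90*(-2)) = -104/180 = (1/180)*(-104) = -26/45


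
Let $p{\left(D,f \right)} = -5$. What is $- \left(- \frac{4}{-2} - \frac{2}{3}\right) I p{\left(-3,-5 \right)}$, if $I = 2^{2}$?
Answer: $\frac{80}{3} \approx 26.667$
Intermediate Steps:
$I = 4$
$- \left(- \frac{4}{-2} - \frac{2}{3}\right) I p{\left(-3,-5 \right)} = - \left(- \frac{4}{-2} - \frac{2}{3}\right) 4 \left(-5\right) = - \left(\left(-4\right) \left(- \frac{1}{2}\right) - \frac{2}{3}\right) 4 \left(-5\right) = - \left(2 - \frac{2}{3}\right) 4 \left(-5\right) = - \frac{4}{3} \cdot 4 \left(-5\right) = - \frac{16 \left(-5\right)}{3} = \left(-1\right) \left(- \frac{80}{3}\right) = \frac{80}{3}$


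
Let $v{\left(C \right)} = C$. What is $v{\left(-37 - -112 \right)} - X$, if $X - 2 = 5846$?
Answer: $-5773$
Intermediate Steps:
$X = 5848$ ($X = 2 + 5846 = 5848$)
$v{\left(-37 - -112 \right)} - X = \left(-37 - -112\right) - 5848 = \left(-37 + 112\right) - 5848 = 75 - 5848 = -5773$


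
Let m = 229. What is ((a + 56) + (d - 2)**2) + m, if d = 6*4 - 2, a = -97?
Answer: 588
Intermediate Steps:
d = 22 (d = 24 - 2 = 22)
((a + 56) + (d - 2)**2) + m = ((-97 + 56) + (22 - 2)**2) + 229 = (-41 + 20**2) + 229 = (-41 + 400) + 229 = 359 + 229 = 588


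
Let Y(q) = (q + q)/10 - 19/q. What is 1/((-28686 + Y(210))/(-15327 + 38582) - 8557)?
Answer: -4883550/41794552609 ≈ -0.00011685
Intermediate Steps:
Y(q) = -19/q + q/5 (Y(q) = (2*q)*(⅒) - 19/q = q/5 - 19/q = -19/q + q/5)
1/((-28686 + Y(210))/(-15327 + 38582) - 8557) = 1/((-28686 + (-19/210 + (⅕)*210))/(-15327 + 38582) - 8557) = 1/((-28686 + (-19*1/210 + 42))/23255 - 8557) = 1/((-28686 + (-19/210 + 42))*(1/23255) - 8557) = 1/((-28686 + 8801/210)*(1/23255) - 8557) = 1/(-6015259/210*1/23255 - 8557) = 1/(-6015259/4883550 - 8557) = 1/(-41794552609/4883550) = -4883550/41794552609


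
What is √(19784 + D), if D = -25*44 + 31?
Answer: √18715 ≈ 136.80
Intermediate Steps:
D = -1069 (D = -1100 + 31 = -1069)
√(19784 + D) = √(19784 - 1069) = √18715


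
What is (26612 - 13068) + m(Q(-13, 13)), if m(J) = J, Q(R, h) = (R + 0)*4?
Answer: 13492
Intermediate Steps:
Q(R, h) = 4*R (Q(R, h) = R*4 = 4*R)
(26612 - 13068) + m(Q(-13, 13)) = (26612 - 13068) + 4*(-13) = 13544 - 52 = 13492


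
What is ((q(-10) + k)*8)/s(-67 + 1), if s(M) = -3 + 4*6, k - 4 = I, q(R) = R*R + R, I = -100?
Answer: -16/7 ≈ -2.2857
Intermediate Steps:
q(R) = R + R² (q(R) = R² + R = R + R²)
k = -96 (k = 4 - 100 = -96)
s(M) = 21 (s(M) = -3 + 24 = 21)
((q(-10) + k)*8)/s(-67 + 1) = ((-10*(1 - 10) - 96)*8)/21 = ((-10*(-9) - 96)*8)*(1/21) = ((90 - 96)*8)*(1/21) = -6*8*(1/21) = -48*1/21 = -16/7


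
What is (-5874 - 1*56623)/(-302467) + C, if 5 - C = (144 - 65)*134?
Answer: -3200340830/302467 ≈ -10581.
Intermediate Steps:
C = -10581 (C = 5 - (144 - 65)*134 = 5 - 79*134 = 5 - 1*10586 = 5 - 10586 = -10581)
(-5874 - 1*56623)/(-302467) + C = (-5874 - 1*56623)/(-302467) - 10581 = (-5874 - 56623)*(-1/302467) - 10581 = -62497*(-1/302467) - 10581 = 62497/302467 - 10581 = -3200340830/302467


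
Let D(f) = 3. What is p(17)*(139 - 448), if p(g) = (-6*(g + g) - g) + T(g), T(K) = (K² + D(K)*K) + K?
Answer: -42024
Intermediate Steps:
T(K) = K² + 4*K (T(K) = (K² + 3*K) + K = K² + 4*K)
p(g) = -13*g + g*(4 + g) (p(g) = (-6*(g + g) - g) + g*(4 + g) = (-12*g - g) + g*(4 + g) = -13*g + g*(4 + g))
p(17)*(139 - 448) = (17*(-9 + 17))*(139 - 448) = (17*8)*(-309) = 136*(-309) = -42024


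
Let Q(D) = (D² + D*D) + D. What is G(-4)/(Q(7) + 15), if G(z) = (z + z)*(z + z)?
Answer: 8/15 ≈ 0.53333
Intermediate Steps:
Q(D) = D + 2*D² (Q(D) = (D² + D²) + D = 2*D² + D = D + 2*D²)
G(z) = 4*z² (G(z) = (2*z)*(2*z) = 4*z²)
G(-4)/(Q(7) + 15) = (4*(-4)²)/(7*(1 + 2*7) + 15) = (4*16)/(7*(1 + 14) + 15) = 64/(7*15 + 15) = 64/(105 + 15) = 64/120 = (1/120)*64 = 8/15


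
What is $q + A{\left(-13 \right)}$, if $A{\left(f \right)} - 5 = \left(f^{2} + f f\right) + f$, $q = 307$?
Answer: $637$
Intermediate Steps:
$A{\left(f \right)} = 5 + f + 2 f^{2}$ ($A{\left(f \right)} = 5 + \left(\left(f^{2} + f f\right) + f\right) = 5 + \left(\left(f^{2} + f^{2}\right) + f\right) = 5 + \left(2 f^{2} + f\right) = 5 + \left(f + 2 f^{2}\right) = 5 + f + 2 f^{2}$)
$q + A{\left(-13 \right)} = 307 + \left(5 - 13 + 2 \left(-13\right)^{2}\right) = 307 + \left(5 - 13 + 2 \cdot 169\right) = 307 + \left(5 - 13 + 338\right) = 307 + 330 = 637$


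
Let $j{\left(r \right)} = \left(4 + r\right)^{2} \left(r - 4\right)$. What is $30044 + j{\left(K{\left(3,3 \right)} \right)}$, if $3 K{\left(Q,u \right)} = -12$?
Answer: $30044$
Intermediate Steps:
$K{\left(Q,u \right)} = -4$ ($K{\left(Q,u \right)} = \frac{1}{3} \left(-12\right) = -4$)
$j{\left(r \right)} = \left(4 + r\right)^{2} \left(-4 + r\right)$
$30044 + j{\left(K{\left(3,3 \right)} \right)} = 30044 + \left(4 - 4\right)^{2} \left(-4 - 4\right) = 30044 + 0^{2} \left(-8\right) = 30044 + 0 \left(-8\right) = 30044 + 0 = 30044$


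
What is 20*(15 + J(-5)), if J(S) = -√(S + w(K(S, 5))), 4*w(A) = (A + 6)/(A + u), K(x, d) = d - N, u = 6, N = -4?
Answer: 300 - 10*I*√19 ≈ 300.0 - 43.589*I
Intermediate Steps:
K(x, d) = 4 + d (K(x, d) = d - 1*(-4) = d + 4 = 4 + d)
w(A) = ¼ (w(A) = ((A + 6)/(A + 6))/4 = ((6 + A)/(6 + A))/4 = (¼)*1 = ¼)
J(S) = -√(¼ + S) (J(S) = -√(S + ¼) = -√(¼ + S))
20*(15 + J(-5)) = 20*(15 - √(1 + 4*(-5))/2) = 20*(15 - √(1 - 20)/2) = 20*(15 - I*√19/2) = 300 - 10*I*√19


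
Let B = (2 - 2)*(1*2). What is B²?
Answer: 0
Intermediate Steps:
B = 0 (B = 0*2 = 0)
B² = 0² = 0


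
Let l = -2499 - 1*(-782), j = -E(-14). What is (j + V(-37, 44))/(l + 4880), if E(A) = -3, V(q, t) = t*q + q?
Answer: -1662/3163 ≈ -0.52545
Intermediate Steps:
V(q, t) = q + q*t (V(q, t) = q*t + q = q + q*t)
j = 3 (j = -1*(-3) = 3)
l = -1717 (l = -2499 + 782 = -1717)
(j + V(-37, 44))/(l + 4880) = (3 - 37*(1 + 44))/(-1717 + 4880) = (3 - 37*45)/3163 = (3 - 1665)*(1/3163) = -1662*1/3163 = -1662/3163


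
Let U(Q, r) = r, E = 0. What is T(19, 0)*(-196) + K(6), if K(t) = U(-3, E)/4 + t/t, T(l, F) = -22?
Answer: 4313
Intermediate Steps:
K(t) = 1 (K(t) = 0/4 + t/t = 0*(1/4) + 1 = 0 + 1 = 1)
T(19, 0)*(-196) + K(6) = -22*(-196) + 1 = 4312 + 1 = 4313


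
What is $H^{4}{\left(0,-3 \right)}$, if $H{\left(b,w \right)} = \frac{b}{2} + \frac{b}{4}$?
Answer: $0$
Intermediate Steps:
$H{\left(b,w \right)} = \frac{3 b}{4}$ ($H{\left(b,w \right)} = b \frac{1}{2} + b \frac{1}{4} = \frac{b}{2} + \frac{b}{4} = \frac{3 b}{4}$)
$H^{4}{\left(0,-3 \right)} = \left(\frac{3}{4} \cdot 0\right)^{4} = 0^{4} = 0$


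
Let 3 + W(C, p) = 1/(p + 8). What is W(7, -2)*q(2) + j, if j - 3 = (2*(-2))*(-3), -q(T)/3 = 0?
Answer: 15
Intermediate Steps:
q(T) = 0 (q(T) = -3*0 = 0)
j = 15 (j = 3 + (2*(-2))*(-3) = 3 - 4*(-3) = 3 + 12 = 15)
W(C, p) = -3 + 1/(8 + p) (W(C, p) = -3 + 1/(p + 8) = -3 + 1/(8 + p))
W(7, -2)*q(2) + j = ((-23 - 3*(-2))/(8 - 2))*0 + 15 = ((-23 + 6)/6)*0 + 15 = ((⅙)*(-17))*0 + 15 = -17/6*0 + 15 = 0 + 15 = 15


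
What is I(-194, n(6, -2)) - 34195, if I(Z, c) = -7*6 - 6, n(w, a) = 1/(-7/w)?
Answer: -34243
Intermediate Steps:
n(w, a) = -w/7 (n(w, a) = 1*(-w/7) = -w/7)
I(Z, c) = -48 (I(Z, c) = -42 - 6 = -48)
I(-194, n(6, -2)) - 34195 = -48 - 34195 = -34243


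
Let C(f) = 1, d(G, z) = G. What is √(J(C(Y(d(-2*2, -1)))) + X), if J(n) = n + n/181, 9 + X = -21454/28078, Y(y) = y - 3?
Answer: 2*I*√14138464981295/2541059 ≈ 2.9595*I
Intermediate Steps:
Y(y) = -3 + y
X = -137078/14039 (X = -9 - 21454/28078 = -9 - 21454*1/28078 = -9 - 10727/14039 = -137078/14039 ≈ -9.7641)
J(n) = 182*n/181 (J(n) = n + n*(1/181) = n + n/181 = 182*n/181)
√(J(C(Y(d(-2*2, -1)))) + X) = √((182/181)*1 - 137078/14039) = √(182/181 - 137078/14039) = √(-22256020/2541059) = 2*I*√14138464981295/2541059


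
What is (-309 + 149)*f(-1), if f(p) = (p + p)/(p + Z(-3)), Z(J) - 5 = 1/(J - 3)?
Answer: 1920/23 ≈ 83.478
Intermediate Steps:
Z(J) = 5 + 1/(-3 + J) (Z(J) = 5 + 1/(J - 3) = 5 + 1/(-3 + J))
f(p) = 2*p/(29/6 + p) (f(p) = (p + p)/(p + (-14 + 5*(-3))/(-3 - 3)) = (2*p)/(p + (-14 - 15)/(-6)) = (2*p)/(p - ⅙*(-29)) = (2*p)/(p + 29/6) = (2*p)/(29/6 + p) = 2*p/(29/6 + p))
(-309 + 149)*f(-1) = (-309 + 149)*(12*(-1)/(29 + 6*(-1))) = -1920*(-1)/(29 - 6) = -1920*(-1)/23 = -160*(-12/23) = 1920/23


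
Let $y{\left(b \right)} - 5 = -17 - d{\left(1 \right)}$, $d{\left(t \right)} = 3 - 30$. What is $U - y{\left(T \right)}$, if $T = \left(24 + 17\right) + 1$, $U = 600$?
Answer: $585$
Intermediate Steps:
$d{\left(t \right)} = -27$ ($d{\left(t \right)} = 3 - 30 = -27$)
$T = 42$ ($T = 41 + 1 = 42$)
$y{\left(b \right)} = 15$ ($y{\left(b \right)} = 5 - -10 = 5 + \left(-17 + 27\right) = 5 + 10 = 15$)
$U - y{\left(T \right)} = 600 - 15 = 585$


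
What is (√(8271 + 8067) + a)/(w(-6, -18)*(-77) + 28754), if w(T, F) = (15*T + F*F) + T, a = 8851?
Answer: 8851/11198 + √16338/11198 ≈ 0.80182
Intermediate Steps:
w(T, F) = F² + 16*T (w(T, F) = (15*T + F²) + T = (F² + 15*T) + T = F² + 16*T)
(√(8271 + 8067) + a)/(w(-6, -18)*(-77) + 28754) = (√(8271 + 8067) + 8851)/(((-18)² + 16*(-6))*(-77) + 28754) = (√16338 + 8851)/((324 - 96)*(-77) + 28754) = (8851 + √16338)/(228*(-77) + 28754) = (8851 + √16338)/(-17556 + 28754) = (8851 + √16338)/11198 = (8851 + √16338)*(1/11198) = 8851/11198 + √16338/11198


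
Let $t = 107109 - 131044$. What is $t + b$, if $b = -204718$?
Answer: $-228653$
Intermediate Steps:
$t = -23935$
$t + b = -23935 - 204718 = -228653$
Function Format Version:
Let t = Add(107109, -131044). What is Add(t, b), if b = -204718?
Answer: -228653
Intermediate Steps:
t = -23935
Add(t, b) = Add(-23935, -204718) = -228653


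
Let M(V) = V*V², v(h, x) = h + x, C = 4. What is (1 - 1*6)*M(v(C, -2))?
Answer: -40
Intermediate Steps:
M(V) = V³
(1 - 1*6)*M(v(C, -2)) = (1 - 1*6)*(4 - 2)³ = (1 - 6)*2³ = -5*8 = -40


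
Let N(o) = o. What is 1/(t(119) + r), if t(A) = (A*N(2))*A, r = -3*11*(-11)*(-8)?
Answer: 1/25418 ≈ 3.9342e-5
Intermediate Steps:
r = -2904 (r = -(-363)*(-8) = -3*968 = -2904)
t(A) = 2*A² (t(A) = (A*2)*A = (2*A)*A = 2*A²)
1/(t(119) + r) = 1/(2*119² - 2904) = 1/(2*14161 - 2904) = 1/(28322 - 2904) = 1/25418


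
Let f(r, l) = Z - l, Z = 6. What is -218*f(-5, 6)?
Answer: 0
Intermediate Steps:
f(r, l) = 6 - l
-218*f(-5, 6) = -218*(6 - 1*6) = -218*(6 - 6) = -218*0 = 0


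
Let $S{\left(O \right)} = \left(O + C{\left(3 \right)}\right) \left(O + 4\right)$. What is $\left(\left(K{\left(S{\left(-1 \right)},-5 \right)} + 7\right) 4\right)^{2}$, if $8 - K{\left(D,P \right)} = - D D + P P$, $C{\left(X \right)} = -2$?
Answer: $80656$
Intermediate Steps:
$S{\left(O \right)} = \left(-2 + O\right) \left(4 + O\right)$ ($S{\left(O \right)} = \left(O - 2\right) \left(O + 4\right) = \left(-2 + O\right) \left(4 + O\right)$)
$K{\left(D,P \right)} = 8 + D^{2} - P^{2}$ ($K{\left(D,P \right)} = 8 - \left(- D D + P P\right) = 8 - \left(- D^{2} + P^{2}\right) = 8 - \left(P^{2} - D^{2}\right) = 8 + \left(D^{2} - P^{2}\right) = 8 + D^{2} - P^{2}$)
$\left(\left(K{\left(S{\left(-1 \right)},-5 \right)} + 7\right) 4\right)^{2} = \left(\left(\left(8 + \left(-8 + \left(-1\right)^{2} + 2 \left(-1\right)\right)^{2} - \left(-5\right)^{2}\right) + 7\right) 4\right)^{2} = \left(\left(\left(8 + \left(-8 + 1 - 2\right)^{2} - 25\right) + 7\right) 4\right)^{2} = \left(\left(\left(8 + \left(-9\right)^{2} - 25\right) + 7\right) 4\right)^{2} = \left(\left(\left(8 + 81 - 25\right) + 7\right) 4\right)^{2} = \left(\left(64 + 7\right) 4\right)^{2} = \left(71 \cdot 4\right)^{2} = 284^{2} = 80656$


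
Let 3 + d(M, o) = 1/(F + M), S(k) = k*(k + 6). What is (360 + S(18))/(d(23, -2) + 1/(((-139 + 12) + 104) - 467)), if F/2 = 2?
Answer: -10478160/39227 ≈ -267.12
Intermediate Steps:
S(k) = k*(6 + k)
F = 4 (F = 2*2 = 4)
d(M, o) = -3 + 1/(4 + M)
(360 + S(18))/(d(23, -2) + 1/(((-139 + 12) + 104) - 467)) = (360 + 18*(6 + 18))/((-11 - 3*23)/(4 + 23) + 1/(((-139 + 12) + 104) - 467)) = (360 + 18*24)/((-11 - 69)/27 + 1/((-127 + 104) - 467)) = (360 + 432)/((1/27)*(-80) + 1/(-23 - 467)) = 792/(-80/27 + 1/(-490)) = 792/(-80/27 - 1/490) = 792/(-39227/13230) = 792*(-13230/39227) = -10478160/39227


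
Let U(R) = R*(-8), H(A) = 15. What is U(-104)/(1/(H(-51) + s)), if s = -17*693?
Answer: -9789312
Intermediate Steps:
s = -11781
U(R) = -8*R
U(-104)/(1/(H(-51) + s)) = (-8*(-104))/(1/(15 - 11781)) = 832/(1/(-11766)) = 832/(-1/11766) = 832*(-11766) = -9789312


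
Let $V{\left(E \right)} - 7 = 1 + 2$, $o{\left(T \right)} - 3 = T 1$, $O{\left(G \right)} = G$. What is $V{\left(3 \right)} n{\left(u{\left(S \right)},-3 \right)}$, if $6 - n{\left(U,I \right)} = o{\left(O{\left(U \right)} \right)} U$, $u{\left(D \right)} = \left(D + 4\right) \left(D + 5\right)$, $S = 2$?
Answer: $-18840$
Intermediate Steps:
$o{\left(T \right)} = 3 + T$ ($o{\left(T \right)} = 3 + T 1 = 3 + T$)
$u{\left(D \right)} = \left(4 + D\right) \left(5 + D\right)$
$V{\left(E \right)} = 10$ ($V{\left(E \right)} = 7 + \left(1 + 2\right) = 7 + 3 = 10$)
$n{\left(U,I \right)} = 6 - U \left(3 + U\right)$ ($n{\left(U,I \right)} = 6 - \left(3 + U\right) U = 6 - U \left(3 + U\right)$)
$V{\left(3 \right)} n{\left(u{\left(S \right)},-3 \right)} = 10 \left(6 - \left(20 + 2^{2} + 9 \cdot 2\right) \left(3 + \left(20 + 2^{2} + 9 \cdot 2\right)\right)\right) = 10 \left(6 - \left(20 + 4 + 18\right) \left(3 + \left(20 + 4 + 18\right)\right)\right) = 10 \left(6 - 42 \left(3 + 42\right)\right) = 10 \left(6 - 42 \cdot 45\right) = 10 \left(6 - 1890\right) = 10 \left(-1884\right) = -18840$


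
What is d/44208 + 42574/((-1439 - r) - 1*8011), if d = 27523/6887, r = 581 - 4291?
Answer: -462926541953/62414401680 ≈ -7.4170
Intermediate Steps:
r = -3710
d = 27523/6887 (d = 27523*(1/6887) = 27523/6887 ≈ 3.9964)
d/44208 + 42574/((-1439 - r) - 1*8011) = (27523/6887)/44208 + 42574/((-1439 - 1*(-3710)) - 1*8011) = (27523/6887)*(1/44208) + 42574/((-1439 + 3710) - 8011) = 27523/304460496 + 42574/(2271 - 8011) = 27523/304460496 + 42574/(-5740) = 27523/304460496 + 42574*(-1/5740) = 27523/304460496 - 3041/410 = -462926541953/62414401680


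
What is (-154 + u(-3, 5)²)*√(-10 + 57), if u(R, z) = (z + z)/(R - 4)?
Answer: -7446*√47/49 ≈ -1041.8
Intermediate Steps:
u(R, z) = 2*z/(-4 + R) (u(R, z) = (2*z)/(-4 + R) = 2*z/(-4 + R))
(-154 + u(-3, 5)²)*√(-10 + 57) = (-154 + (2*5/(-4 - 3))²)*√(-10 + 57) = (-154 + (2*5/(-7))²)*√47 = (-154 + (2*5*(-⅐))²)*√47 = (-154 + (-10/7)²)*√47 = (-154 + 100/49)*√47 = -7446*√47/49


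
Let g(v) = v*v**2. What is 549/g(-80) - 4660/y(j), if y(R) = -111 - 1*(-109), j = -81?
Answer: 1192959451/512000 ≈ 2330.0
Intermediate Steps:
y(R) = -2 (y(R) = -111 + 109 = -2)
g(v) = v**3
549/g(-80) - 4660/y(j) = 549/((-80)**3) - 4660/(-2) = 549/(-512000) - 4660*(-1/2) = 549*(-1/512000) + 2330 = -549/512000 + 2330 = 1192959451/512000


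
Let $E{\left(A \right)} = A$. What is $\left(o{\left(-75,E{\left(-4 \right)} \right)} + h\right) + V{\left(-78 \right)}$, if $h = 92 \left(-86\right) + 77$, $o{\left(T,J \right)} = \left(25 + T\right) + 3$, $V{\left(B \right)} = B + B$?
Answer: $-8038$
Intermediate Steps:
$V{\left(B \right)} = 2 B$
$o{\left(T,J \right)} = 28 + T$
$h = -7835$ ($h = -7912 + 77 = -7835$)
$\left(o{\left(-75,E{\left(-4 \right)} \right)} + h\right) + V{\left(-78 \right)} = \left(\left(28 - 75\right) - 7835\right) + 2 \left(-78\right) = \left(-47 - 7835\right) - 156 = -7882 - 156 = -8038$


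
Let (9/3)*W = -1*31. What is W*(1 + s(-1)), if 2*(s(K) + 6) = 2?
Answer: 124/3 ≈ 41.333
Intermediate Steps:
s(K) = -5 (s(K) = -6 + (½)*2 = -6 + 1 = -5)
W = -31/3 (W = (-1*31)/3 = (⅓)*(-31) = -31/3 ≈ -10.333)
W*(1 + s(-1)) = -31*(1 - 5)/3 = -31/3*(-4) = 124/3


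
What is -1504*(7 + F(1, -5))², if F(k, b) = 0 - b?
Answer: -216576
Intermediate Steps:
F(k, b) = -b
-1504*(7 + F(1, -5))² = -1504*(7 - 1*(-5))² = -1504*(7 + 5)² = -1504*12² = -1504*144 = -216576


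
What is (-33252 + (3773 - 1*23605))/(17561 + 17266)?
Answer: -53084/34827 ≈ -1.5242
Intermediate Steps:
(-33252 + (3773 - 1*23605))/(17561 + 17266) = (-33252 + (3773 - 23605))/34827 = (-33252 - 19832)*(1/34827) = -53084*1/34827 = -53084/34827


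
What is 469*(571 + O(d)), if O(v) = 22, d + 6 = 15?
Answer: 278117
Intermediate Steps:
d = 9 (d = -6 + 15 = 9)
469*(571 + O(d)) = 469*(571 + 22) = 469*593 = 278117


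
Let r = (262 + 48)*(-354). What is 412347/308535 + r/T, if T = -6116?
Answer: 3031712096/157250005 ≈ 19.280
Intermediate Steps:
r = -109740 (r = 310*(-354) = -109740)
412347/308535 + r/T = 412347/308535 - 109740/(-6116) = 412347*(1/308535) - 109740*(-1/6116) = 137449/102845 + 27435/1529 = 3031712096/157250005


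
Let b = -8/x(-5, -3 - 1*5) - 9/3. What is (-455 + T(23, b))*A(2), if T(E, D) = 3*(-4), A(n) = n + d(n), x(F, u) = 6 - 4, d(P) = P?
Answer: -1868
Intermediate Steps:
x(F, u) = 2
b = -7 (b = -8/2 - 9/3 = -8*½ - 9*⅓ = -4 - 3 = -7)
A(n) = 2*n (A(n) = n + n = 2*n)
T(E, D) = -12
(-455 + T(23, b))*A(2) = (-455 - 12)*(2*2) = -467*4 = -1868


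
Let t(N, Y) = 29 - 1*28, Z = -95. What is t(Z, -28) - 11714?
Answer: -11713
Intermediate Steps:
t(N, Y) = 1 (t(N, Y) = 29 - 28 = 1)
t(Z, -28) - 11714 = 1 - 11714 = -11713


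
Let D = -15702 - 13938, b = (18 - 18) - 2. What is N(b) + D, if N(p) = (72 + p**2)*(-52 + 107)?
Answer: -25460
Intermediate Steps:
b = -2 (b = 0 - 2 = -2)
D = -29640
N(p) = 3960 + 55*p**2 (N(p) = (72 + p**2)*55 = 3960 + 55*p**2)
N(b) + D = (3960 + 55*(-2)**2) - 29640 = (3960 + 55*4) - 29640 = (3960 + 220) - 29640 = 4180 - 29640 = -25460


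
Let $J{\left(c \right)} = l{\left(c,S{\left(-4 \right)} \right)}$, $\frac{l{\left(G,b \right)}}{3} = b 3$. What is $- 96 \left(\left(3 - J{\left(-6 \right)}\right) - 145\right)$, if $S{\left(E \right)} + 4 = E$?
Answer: $6720$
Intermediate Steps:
$S{\left(E \right)} = -4 + E$
$l{\left(G,b \right)} = 9 b$ ($l{\left(G,b \right)} = 3 b 3 = 3 \cdot 3 b = 9 b$)
$J{\left(c \right)} = -72$ ($J{\left(c \right)} = 9 \left(-4 - 4\right) = 9 \left(-8\right) = -72$)
$- 96 \left(\left(3 - J{\left(-6 \right)}\right) - 145\right) = - 96 \left(\left(3 - -72\right) - 145\right) = - 96 \left(\left(3 + 72\right) - 145\right) = - 96 \left(75 - 145\right) = \left(-96\right) \left(-70\right) = 6720$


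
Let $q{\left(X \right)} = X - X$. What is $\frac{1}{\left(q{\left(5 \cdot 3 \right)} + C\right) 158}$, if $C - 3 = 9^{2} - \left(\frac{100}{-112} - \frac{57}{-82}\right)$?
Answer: $\frac{574}{7636061} \approx 7.517 \cdot 10^{-5}$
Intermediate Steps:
$q{\left(X \right)} = 0$
$C = \frac{96659}{1148}$ ($C = 3 - \left(-81 - \frac{25}{28} + \frac{57}{82}\right) = 3 + \left(81 - \left(- \frac{25}{28} + \frac{57}{82}\right)\right) = 3 + \left(81 - - \frac{227}{1148}\right) = 3 + \left(81 + \frac{227}{1148}\right) = 3 + \frac{93215}{1148} = \frac{96659}{1148} \approx 84.198$)
$\frac{1}{\left(q{\left(5 \cdot 3 \right)} + C\right) 158} = \frac{1}{\left(0 + \frac{96659}{1148}\right) 158} = \frac{1}{\frac{96659}{1148} \cdot 158} = \frac{1}{\frac{7636061}{574}} = \frac{574}{7636061}$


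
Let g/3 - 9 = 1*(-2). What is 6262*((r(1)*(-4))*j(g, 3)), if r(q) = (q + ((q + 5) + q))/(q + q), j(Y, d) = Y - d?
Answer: -1803456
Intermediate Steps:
g = 21 (g = 27 + 3*(1*(-2)) = 27 + 3*(-2) = 27 - 6 = 21)
r(q) = (5 + 3*q)/(2*q) (r(q) = (q + ((5 + q) + q))/((2*q)) = (q + (5 + 2*q))*(1/(2*q)) = (5 + 3*q)*(1/(2*q)) = (5 + 3*q)/(2*q))
6262*((r(1)*(-4))*j(g, 3)) = 6262*((((½)*(5 + 3*1)/1)*(-4))*(21 - 1*3)) = 6262*((((½)*1*(5 + 3))*(-4))*(21 - 3)) = 6262*((((½)*1*8)*(-4))*18) = 6262*((4*(-4))*18) = 6262*(-16*18) = 6262*(-288) = -1803456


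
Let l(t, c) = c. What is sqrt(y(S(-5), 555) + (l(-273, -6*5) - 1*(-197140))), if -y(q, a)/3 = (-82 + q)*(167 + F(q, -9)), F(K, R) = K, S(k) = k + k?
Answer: sqrt(240442) ≈ 490.35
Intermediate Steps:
S(k) = 2*k
y(q, a) = -3*(-82 + q)*(167 + q)
sqrt(y(S(-5), 555) + (l(-273, -6*5) - 1*(-197140))) = sqrt((41082 - 510*(-5) - 3*(2*(-5))**2) + (-6*5 - 1*(-197140))) = sqrt((41082 - 255*(-10) - 3*(-10)**2) + (-30 + 197140)) = sqrt((41082 + 2550 - 3*100) + 197110) = sqrt((41082 + 2550 - 300) + 197110) = sqrt(43332 + 197110) = sqrt(240442)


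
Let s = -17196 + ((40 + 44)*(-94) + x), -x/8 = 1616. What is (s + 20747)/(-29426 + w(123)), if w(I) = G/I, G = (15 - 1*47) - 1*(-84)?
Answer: 2124579/3619346 ≈ 0.58701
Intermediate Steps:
x = -12928 (x = -8*1616 = -12928)
G = 52 (G = (15 - 47) + 84 = -32 + 84 = 52)
s = -38020 (s = -17196 + ((40 + 44)*(-94) - 12928) = -17196 + (84*(-94) - 12928) = -17196 + (-7896 - 12928) = -17196 - 20824 = -38020)
w(I) = 52/I
(s + 20747)/(-29426 + w(123)) = (-38020 + 20747)/(-29426 + 52/123) = -17273/(-29426 + 52*(1/123)) = -17273/(-29426 + 52/123) = -17273/(-3619346/123) = -17273*(-123/3619346) = 2124579/3619346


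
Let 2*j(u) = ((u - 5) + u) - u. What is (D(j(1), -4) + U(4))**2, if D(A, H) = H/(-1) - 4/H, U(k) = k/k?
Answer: 36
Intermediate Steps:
U(k) = 1
j(u) = -5/2 + u/2 (j(u) = (((u - 5) + u) - u)/2 = (((-5 + u) + u) - u)/2 = ((-5 + 2*u) - u)/2 = (-5 + u)/2 = -5/2 + u/2)
D(A, H) = -H - 4/H (D(A, H) = H*(-1) - 4/H = -H - 4/H)
(D(j(1), -4) + U(4))**2 = ((-1*(-4) - 4/(-4)) + 1)**2 = ((4 - 4*(-1/4)) + 1)**2 = ((4 + 1) + 1)**2 = (5 + 1)**2 = 6**2 = 36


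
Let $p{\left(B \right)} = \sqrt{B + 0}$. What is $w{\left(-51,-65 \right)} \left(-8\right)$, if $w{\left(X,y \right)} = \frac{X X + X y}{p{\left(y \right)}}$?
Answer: $\frac{47328 i \sqrt{65}}{65} \approx 5870.3 i$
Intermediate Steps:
$p{\left(B \right)} = \sqrt{B}$
$w{\left(X,y \right)} = \frac{X^{2} + X y}{\sqrt{y}}$ ($w{\left(X,y \right)} = \frac{X X + X y}{\sqrt{y}} = \frac{X^{2} + X y}{\sqrt{y}}$)
$w{\left(-51,-65 \right)} \left(-8\right) = - \frac{51 \left(-51 - 65\right)}{i \sqrt{65}} \left(-8\right) = \left(-51\right) \left(- \frac{i \sqrt{65}}{65}\right) \left(-116\right) \left(-8\right) = - \frac{5916 i \sqrt{65}}{65} \left(-8\right) = \frac{47328 i \sqrt{65}}{65}$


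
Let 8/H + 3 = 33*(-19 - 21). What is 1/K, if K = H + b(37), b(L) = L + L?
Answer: 1323/97894 ≈ 0.013515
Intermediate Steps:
b(L) = 2*L
H = -8/1323 (H = 8/(-3 + 33*(-19 - 21)) = 8/(-3 + 33*(-40)) = 8/(-3 - 1320) = 8/(-1323) = 8*(-1/1323) = -8/1323 ≈ -0.0060469)
K = 97894/1323 (K = -8/1323 + 2*37 = -8/1323 + 74 = 97894/1323 ≈ 73.994)
1/K = 1/(97894/1323) = 1323/97894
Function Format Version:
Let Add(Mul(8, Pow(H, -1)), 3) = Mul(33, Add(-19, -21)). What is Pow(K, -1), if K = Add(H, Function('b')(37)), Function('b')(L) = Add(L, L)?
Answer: Rational(1323, 97894) ≈ 0.013515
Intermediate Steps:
Function('b')(L) = Mul(2, L)
H = Rational(-8, 1323) (H = Mul(8, Pow(Add(-3, Mul(33, Add(-19, -21))), -1)) = Mul(8, Pow(Add(-3, Mul(33, -40)), -1)) = Mul(8, Pow(Add(-3, -1320), -1)) = Mul(8, Pow(-1323, -1)) = Mul(8, Rational(-1, 1323)) = Rational(-8, 1323) ≈ -0.0060469)
K = Rational(97894, 1323) (K = Add(Rational(-8, 1323), Mul(2, 37)) = Add(Rational(-8, 1323), 74) = Rational(97894, 1323) ≈ 73.994)
Pow(K, -1) = Pow(Rational(97894, 1323), -1) = Rational(1323, 97894)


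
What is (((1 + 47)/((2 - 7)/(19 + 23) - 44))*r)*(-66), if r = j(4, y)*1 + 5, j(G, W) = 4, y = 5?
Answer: 1197504/1853 ≈ 646.25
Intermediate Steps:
r = 9 (r = 4*1 + 5 = 4 + 5 = 9)
(((1 + 47)/((2 - 7)/(19 + 23) - 44))*r)*(-66) = (((1 + 47)/((2 - 7)/(19 + 23) - 44))*9)*(-66) = ((48/(-5/42 - 44))*9)*(-66) = ((48/(-1853/42))*9)*(-66) = ((48*(-42/1853))*9)*(-66) = -2016/1853*9*(-66) = -18144/1853*(-66) = 1197504/1853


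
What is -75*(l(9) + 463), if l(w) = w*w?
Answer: -40800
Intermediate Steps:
l(w) = w**2
-75*(l(9) + 463) = -75*(9**2 + 463) = -75*(81 + 463) = -75*544 = -40800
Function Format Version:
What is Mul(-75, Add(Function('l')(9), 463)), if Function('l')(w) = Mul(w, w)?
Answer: -40800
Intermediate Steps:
Function('l')(w) = Pow(w, 2)
Mul(-75, Add(Function('l')(9), 463)) = Mul(-75, Add(Pow(9, 2), 463)) = Mul(-75, Add(81, 463)) = Mul(-75, 544) = -40800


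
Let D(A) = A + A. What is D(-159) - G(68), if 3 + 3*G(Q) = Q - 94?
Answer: -925/3 ≈ -308.33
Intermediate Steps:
D(A) = 2*A
G(Q) = -97/3 + Q/3 (G(Q) = -1 + (Q - 94)/3 = -1 + (-94 + Q)/3 = -1 + (-94/3 + Q/3) = -97/3 + Q/3)
D(-159) - G(68) = 2*(-159) - (-97/3 + (1/3)*68) = -318 - (-97/3 + 68/3) = -318 - 1*(-29/3) = -318 + 29/3 = -925/3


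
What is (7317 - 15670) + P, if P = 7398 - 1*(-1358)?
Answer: 403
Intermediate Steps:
P = 8756 (P = 7398 + 1358 = 8756)
(7317 - 15670) + P = (7317 - 15670) + 8756 = -8353 + 8756 = 403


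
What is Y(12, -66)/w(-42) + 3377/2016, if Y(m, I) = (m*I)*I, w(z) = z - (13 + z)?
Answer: -105336451/26208 ≈ -4019.2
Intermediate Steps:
w(z) = -13 (w(z) = z + (-13 - z) = -13)
Y(m, I) = m*I² (Y(m, I) = (I*m)*I = m*I²)
Y(12, -66)/w(-42) + 3377/2016 = (12*(-66)²)/(-13) + 3377/2016 = (12*4356)*(-1/13) + 3377*(1/2016) = 52272*(-1/13) + 3377/2016 = -52272/13 + 3377/2016 = -105336451/26208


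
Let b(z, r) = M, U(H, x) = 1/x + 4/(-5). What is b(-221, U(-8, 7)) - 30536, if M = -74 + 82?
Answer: -30528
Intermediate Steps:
U(H, x) = -⅘ + 1/x (U(H, x) = 1/x + 4*(-⅕) = 1/x - ⅘ = -⅘ + 1/x)
M = 8
b(z, r) = 8
b(-221, U(-8, 7)) - 30536 = 8 - 30536 = -30528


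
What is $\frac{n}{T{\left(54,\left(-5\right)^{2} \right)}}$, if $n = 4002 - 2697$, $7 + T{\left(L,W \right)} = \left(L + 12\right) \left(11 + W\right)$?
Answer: $\frac{1305}{2369} \approx 0.55087$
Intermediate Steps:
$T{\left(L,W \right)} = -7 + \left(11 + W\right) \left(12 + L\right)$ ($T{\left(L,W \right)} = -7 + \left(L + 12\right) \left(11 + W\right) = -7 + \left(12 + L\right) \left(11 + W\right) = -7 + \left(11 + W\right) \left(12 + L\right)$)
$n = 1305$
$\frac{n}{T{\left(54,\left(-5\right)^{2} \right)}} = \frac{1305}{125 + 11 \cdot 54 + 12 \left(-5\right)^{2} + 54 \left(-5\right)^{2}} = \frac{1305}{125 + 594 + 12 \cdot 25 + 54 \cdot 25} = \frac{1305}{125 + 594 + 300 + 1350} = \frac{1305}{2369}$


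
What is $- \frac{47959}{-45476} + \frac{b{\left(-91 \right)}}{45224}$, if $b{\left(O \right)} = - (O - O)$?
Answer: $\frac{47959}{45476} \approx 1.0546$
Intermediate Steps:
$b{\left(O \right)} = 0$ ($b{\left(O \right)} = \left(-1\right) 0 = 0$)
$- \frac{47959}{-45476} + \frac{b{\left(-91 \right)}}{45224} = - \frac{47959}{-45476} + \frac{0}{45224} = \left(-47959\right) \left(- \frac{1}{45476}\right) + 0 \cdot \frac{1}{45224} = \frac{47959}{45476} + 0 = \frac{47959}{45476}$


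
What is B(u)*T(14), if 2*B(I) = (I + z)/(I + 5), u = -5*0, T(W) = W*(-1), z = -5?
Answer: 7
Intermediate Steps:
T(W) = -W
u = 0
B(I) = (-5 + I)/(2*(5 + I)) (B(I) = ((I - 5)/(I + 5))/2 = ((-5 + I)/(5 + I))/2 = (-5 + I)/(2*(5 + I)))
B(u)*T(14) = ((-5 + 0)/(2*(5 + 0)))*(-1*14) = ((1/2)*(-5)/5)*(-14) = ((1/2)*(1/5)*(-5))*(-14) = -1/2*(-14) = 7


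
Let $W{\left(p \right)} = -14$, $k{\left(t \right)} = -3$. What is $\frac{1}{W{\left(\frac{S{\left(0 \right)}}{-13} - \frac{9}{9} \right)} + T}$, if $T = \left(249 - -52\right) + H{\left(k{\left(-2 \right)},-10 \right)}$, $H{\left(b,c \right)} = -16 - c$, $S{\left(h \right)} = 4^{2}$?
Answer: $\frac{1}{281} \approx 0.0035587$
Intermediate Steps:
$S{\left(h \right)} = 16$
$T = 295$ ($T = \left(249 - -52\right) - 6 = \left(249 + 52\right) + \left(-16 + 10\right) = 301 - 6 = 295$)
$\frac{1}{W{\left(\frac{S{\left(0 \right)}}{-13} - \frac{9}{9} \right)} + T} = \frac{1}{-14 + 295} = \frac{1}{281}$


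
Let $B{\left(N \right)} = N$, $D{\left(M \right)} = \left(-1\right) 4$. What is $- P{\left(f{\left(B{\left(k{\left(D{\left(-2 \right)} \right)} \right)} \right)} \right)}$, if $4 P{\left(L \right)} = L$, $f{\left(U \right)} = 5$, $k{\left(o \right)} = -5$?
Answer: $- \frac{5}{4} \approx -1.25$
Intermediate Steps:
$D{\left(M \right)} = -4$
$P{\left(L \right)} = \frac{L}{4}$
$- P{\left(f{\left(B{\left(k{\left(D{\left(-2 \right)} \right)} \right)} \right)} \right)} = - \frac{5}{4}$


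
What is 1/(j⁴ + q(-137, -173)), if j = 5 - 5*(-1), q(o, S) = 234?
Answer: 1/10234 ≈ 9.7714e-5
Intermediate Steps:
j = 10 (j = 5 + 5 = 10)
1/(j⁴ + q(-137, -173)) = 1/(10⁴ + 234) = 1/(10000 + 234) = 1/10234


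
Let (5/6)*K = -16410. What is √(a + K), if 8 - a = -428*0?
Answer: 2*I*√4921 ≈ 140.3*I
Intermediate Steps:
K = -19692 (K = (6/5)*(-16410) = -19692)
a = 8 (a = 8 - (-428)*0 = 8 - 1*0 = 8 + 0 = 8)
√(a + K) = √(8 - 19692) = √(-19684) = 2*I*√4921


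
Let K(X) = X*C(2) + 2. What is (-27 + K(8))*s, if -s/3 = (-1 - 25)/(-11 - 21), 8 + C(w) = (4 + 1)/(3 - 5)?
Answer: 4251/16 ≈ 265.69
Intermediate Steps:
C(w) = -21/2 (C(w) = -8 + (4 + 1)/(3 - 5) = -8 + 5/(-2) = -8 + 5*(-1/2) = -8 - 5/2 = -21/2)
K(X) = 2 - 21*X/2 (K(X) = X*(-21/2) + 2 = -21*X/2 + 2 = 2 - 21*X/2)
s = -39/16 (s = -3*(-1 - 25)/(-11 - 21) = -(-78)/(-32) = -(-78)*(-1)/32 = -3*13/16 = -39/16 ≈ -2.4375)
(-27 + K(8))*s = (-27 + (2 - 21/2*8))*(-39/16) = (-27 + (2 - 84))*(-39/16) = (-27 - 82)*(-39/16) = -109*(-39/16) = 4251/16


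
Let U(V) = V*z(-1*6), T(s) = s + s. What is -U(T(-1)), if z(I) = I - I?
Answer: 0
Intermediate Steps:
T(s) = 2*s
z(I) = 0
U(V) = 0 (U(V) = V*0 = 0)
-U(T(-1)) = -1*0 = 0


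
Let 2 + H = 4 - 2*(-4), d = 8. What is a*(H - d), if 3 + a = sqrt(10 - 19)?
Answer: -6 + 6*I ≈ -6.0 + 6.0*I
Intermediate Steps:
H = 10 (H = -2 + (4 - 2*(-4)) = -2 + (4 + 8) = -2 + 12 = 10)
a = -3 + 3*I (a = -3 + sqrt(10 - 19) = -3 + sqrt(-9) = -3 + 3*I ≈ -3.0 + 3.0*I)
a*(H - d) = (-3 + 3*I)*(10 - 1*8) = (-3 + 3*I)*(10 - 8) = (-3 + 3*I)*2 = -6 + 6*I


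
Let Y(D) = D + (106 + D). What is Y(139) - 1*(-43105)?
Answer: 43489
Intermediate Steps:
Y(D) = 106 + 2*D
Y(139) - 1*(-43105) = (106 + 2*139) - 1*(-43105) = (106 + 278) + 43105 = 384 + 43105 = 43489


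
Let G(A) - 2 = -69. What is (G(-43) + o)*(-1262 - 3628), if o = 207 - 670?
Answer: 2591700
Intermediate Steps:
G(A) = -67 (G(A) = 2 - 69 = -67)
o = -463
(G(-43) + o)*(-1262 - 3628) = (-67 - 463)*(-1262 - 3628) = -530*(-4890) = 2591700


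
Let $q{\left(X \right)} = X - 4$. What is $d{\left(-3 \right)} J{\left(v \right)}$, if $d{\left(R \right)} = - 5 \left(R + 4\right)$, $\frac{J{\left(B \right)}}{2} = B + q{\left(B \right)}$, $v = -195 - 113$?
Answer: $6200$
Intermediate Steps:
$q{\left(X \right)} = -4 + X$ ($q{\left(X \right)} = X - 4 = -4 + X$)
$v = -308$
$J{\left(B \right)} = -8 + 4 B$ ($J{\left(B \right)} = 2 \left(B + \left(-4 + B\right)\right) = 2 \left(-4 + 2 B\right) = -8 + 4 B$)
$d{\left(R \right)} = -20 - 5 R$ ($d{\left(R \right)} = - 5 \left(4 + R\right) = -20 - 5 R$)
$d{\left(-3 \right)} J{\left(v \right)} = \left(-20 - -15\right) \left(-8 + 4 \left(-308\right)\right) = \left(-20 + 15\right) \left(-8 - 1232\right) = \left(-5\right) \left(-1240\right) = 6200$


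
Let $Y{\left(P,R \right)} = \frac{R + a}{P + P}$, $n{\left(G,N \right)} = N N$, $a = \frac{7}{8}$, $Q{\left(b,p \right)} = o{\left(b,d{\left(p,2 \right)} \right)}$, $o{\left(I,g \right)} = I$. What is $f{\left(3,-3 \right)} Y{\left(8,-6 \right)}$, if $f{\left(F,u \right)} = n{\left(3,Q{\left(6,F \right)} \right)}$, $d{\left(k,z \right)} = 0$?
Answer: $- \frac{369}{32} \approx -11.531$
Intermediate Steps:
$Q{\left(b,p \right)} = b$
$a = \frac{7}{8}$ ($a = 7 \cdot \frac{1}{8} = \frac{7}{8} \approx 0.875$)
$n{\left(G,N \right)} = N^{2}$
$f{\left(F,u \right)} = 36$ ($f{\left(F,u \right)} = 6^{2} = 36$)
$Y{\left(P,R \right)} = \frac{\frac{7}{8} + R}{2 P}$ ($Y{\left(P,R \right)} = \frac{R + \frac{7}{8}}{P + P} = \frac{\frac{7}{8} + R}{2 P}$)
$f{\left(3,-3 \right)} Y{\left(8,-6 \right)} = 36 \frac{7 + 8 \left(-6\right)}{16 \cdot 8} = 36 \cdot \frac{1}{16} \cdot \frac{1}{8} \left(7 - 48\right) = 36 \cdot \frac{1}{16} \cdot \frac{1}{8} \left(-41\right) = 36 \left(- \frac{41}{128}\right) = - \frac{369}{32}$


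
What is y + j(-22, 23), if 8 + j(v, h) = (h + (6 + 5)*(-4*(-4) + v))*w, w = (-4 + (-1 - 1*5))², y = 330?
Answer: -3978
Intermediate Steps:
w = 100 (w = (-4 + (-1 - 5))² = (-4 - 6)² = (-10)² = 100)
j(v, h) = 17592 + 100*h + 1100*v (j(v, h) = -8 + (h + (6 + 5)*(-4*(-4) + v))*100 = -8 + (h + 11*(16 + v))*100 = -8 + (h + (176 + 11*v))*100 = -8 + (176 + h + 11*v)*100 = -8 + (17600 + 100*h + 1100*v) = 17592 + 100*h + 1100*v)
y + j(-22, 23) = 330 + (17592 + 100*23 + 1100*(-22)) = 330 + (17592 + 2300 - 24200) = 330 - 4308 = -3978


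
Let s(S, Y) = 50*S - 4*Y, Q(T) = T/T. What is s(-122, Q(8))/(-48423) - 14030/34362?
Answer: -3403109/12057327 ≈ -0.28224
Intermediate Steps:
Q(T) = 1
s(S, Y) = -4*Y + 50*S
s(-122, Q(8))/(-48423) - 14030/34362 = (-4*1 + 50*(-122))/(-48423) - 14030/34362 = (-4 - 6100)*(-1/48423) - 14030*1/34362 = -6104*(-1/48423) - 305/747 = 6104/48423 - 305/747 = -3403109/12057327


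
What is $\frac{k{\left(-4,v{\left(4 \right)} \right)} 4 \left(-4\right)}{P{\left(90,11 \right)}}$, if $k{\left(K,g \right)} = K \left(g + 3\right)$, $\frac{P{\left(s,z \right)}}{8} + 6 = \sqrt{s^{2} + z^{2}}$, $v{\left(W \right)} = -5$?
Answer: $- \frac{96}{8185} - \frac{16 \sqrt{8221}}{8185} \approx -0.18897$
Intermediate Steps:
$P{\left(s,z \right)} = -48 + 8 \sqrt{s^{2} + z^{2}}$
$k{\left(K,g \right)} = K \left(3 + g\right)$
$\frac{k{\left(-4,v{\left(4 \right)} \right)} 4 \left(-4\right)}{P{\left(90,11 \right)}} = \frac{- 4 \left(3 - 5\right) 4 \left(-4\right)}{-48 + 8 \sqrt{90^{2} + 11^{2}}} = \frac{\left(-4\right) \left(-2\right) 4 \left(-4\right)}{-48 + 8 \sqrt{8100 + 121}} = \frac{8 \cdot 4 \left(-4\right)}{-48 + 8 \sqrt{8221}} = \frac{32 \left(-4\right)}{-48 + 8 \sqrt{8221}} = - \frac{128}{-48 + 8 \sqrt{8221}}$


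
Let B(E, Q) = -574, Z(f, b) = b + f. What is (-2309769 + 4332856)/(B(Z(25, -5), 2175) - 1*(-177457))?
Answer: 2023087/176883 ≈ 11.437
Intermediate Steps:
(-2309769 + 4332856)/(B(Z(25, -5), 2175) - 1*(-177457)) = (-2309769 + 4332856)/(-574 - 1*(-177457)) = 2023087/(-574 + 177457) = 2023087/176883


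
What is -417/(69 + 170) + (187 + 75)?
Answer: 62201/239 ≈ 260.26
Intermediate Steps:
-417/(69 + 170) + (187 + 75) = -417/239 + 262 = 62201/239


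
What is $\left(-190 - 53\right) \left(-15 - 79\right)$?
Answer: $22842$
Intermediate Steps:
$\left(-190 - 53\right) \left(-15 - 79\right) = - 243 \left(-15 - 79\right) = \left(-243\right) \left(-94\right) = 22842$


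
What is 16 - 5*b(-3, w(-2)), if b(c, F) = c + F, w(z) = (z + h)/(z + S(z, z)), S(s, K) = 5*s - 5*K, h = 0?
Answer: 26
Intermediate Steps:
S(s, K) = -5*K + 5*s
w(z) = 1 (w(z) = (z + 0)/(z + (-5*z + 5*z)) = z/(z + 0) = z/z = 1)
b(c, F) = F + c
16 - 5*b(-3, w(-2)) = 16 - 5*(1 - 3) = 16 - 5*(-2) = 16 + 10 = 26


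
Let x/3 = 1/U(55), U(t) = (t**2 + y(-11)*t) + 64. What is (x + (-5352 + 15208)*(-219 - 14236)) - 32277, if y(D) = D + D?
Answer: -267758922400/1879 ≈ -1.4250e+8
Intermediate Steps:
y(D) = 2*D
U(t) = 64 + t**2 - 22*t (U(t) = (t**2 + (2*(-11))*t) + 64 = (t**2 - 22*t) + 64 = 64 + t**2 - 22*t)
x = 3/1879 (x = 3/(64 + 55**2 - 22*55) = 3/(64 + 3025 - 1210) = 3/1879 ≈ 0.0015966)
(x + (-5352 + 15208)*(-219 - 14236)) - 32277 = (3/1879 + (-5352 + 15208)*(-219 - 14236)) - 32277 = (3/1879 + 9856*(-14455)) - 32277 = (3/1879 - 142468480) - 32277 = -267698273917/1879 - 32277 = -267758922400/1879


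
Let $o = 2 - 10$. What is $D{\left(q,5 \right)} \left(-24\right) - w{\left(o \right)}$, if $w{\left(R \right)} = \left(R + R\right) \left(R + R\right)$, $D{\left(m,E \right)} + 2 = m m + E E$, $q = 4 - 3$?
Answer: $-832$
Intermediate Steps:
$q = 1$
$D{\left(m,E \right)} = -2 + E^{2} + m^{2}$ ($D{\left(m,E \right)} = -2 + \left(m m + E E\right) = -2 + \left(m^{2} + E^{2}\right) = -2 + \left(E^{2} + m^{2}\right) = -2 + E^{2} + m^{2}$)
$o = -8$ ($o = 2 - 10 = -8$)
$w{\left(R \right)} = 4 R^{2}$ ($w{\left(R \right)} = 2 R 2 R = 4 R^{2}$)
$D{\left(q,5 \right)} \left(-24\right) - w{\left(o \right)} = \left(-2 + 5^{2} + 1^{2}\right) \left(-24\right) - 4 \left(-8\right)^{2} = \left(-2 + 25 + 1\right) \left(-24\right) - 4 \cdot 64 = 24 \left(-24\right) - 256 = -576 - 256 = -832$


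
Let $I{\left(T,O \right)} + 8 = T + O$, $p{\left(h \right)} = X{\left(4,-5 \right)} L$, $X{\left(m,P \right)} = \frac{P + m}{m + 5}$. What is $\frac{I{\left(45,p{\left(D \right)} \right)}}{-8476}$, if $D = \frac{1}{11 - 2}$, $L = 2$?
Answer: $- \frac{331}{76284} \approx -0.004339$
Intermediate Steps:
$X{\left(m,P \right)} = \frac{P + m}{5 + m}$
$D = \frac{1}{9} \approx 0.11111$
$p{\left(h \right)} = - \frac{2}{9}$ ($p{\left(h \right)} = \frac{-5 + 4}{5 + 4} \cdot 2 = \frac{1}{9} \left(-1\right) 2 = \left(- \frac{1}{9}\right) 2 = - \frac{2}{9}$)
$I{\left(T,O \right)} = -8 + O + T$ ($I{\left(T,O \right)} = -8 + \left(T + O\right) = -8 + \left(O + T\right) = -8 + O + T$)
$\frac{I{\left(45,p{\left(D \right)} \right)}}{-8476} = \frac{-8 - \frac{2}{9} + 45}{-8476} = \frac{331}{9} \left(- \frac{1}{8476}\right) = - \frac{331}{76284}$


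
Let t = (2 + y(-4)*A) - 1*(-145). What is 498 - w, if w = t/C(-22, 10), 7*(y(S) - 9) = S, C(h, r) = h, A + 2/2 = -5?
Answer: 77367/154 ≈ 502.38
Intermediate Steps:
A = -6 (A = -1 - 5 = -6)
y(S) = 9 + S/7
t = 675/7 (t = (2 + (9 + (1/7)*(-4))*(-6)) - 1*(-145) = (2 + (9 - 4/7)*(-6)) + 145 = (2 + (59/7)*(-6)) + 145 = (2 - 354/7) + 145 = -340/7 + 145 = 675/7 ≈ 96.429)
w = -675/154 (w = (675/7)/(-22) = (675/7)*(-1/22) = -675/154 ≈ -4.3831)
498 - w = 498 - 1*(-675/154) = 498 + 675/154 = 77367/154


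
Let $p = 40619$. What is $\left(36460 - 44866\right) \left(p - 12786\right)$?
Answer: $-233964198$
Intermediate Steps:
$\left(36460 - 44866\right) \left(p - 12786\right) = \left(36460 - 44866\right) \left(40619 - 12786\right) = \left(-8406\right) 27833 = -233964198$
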